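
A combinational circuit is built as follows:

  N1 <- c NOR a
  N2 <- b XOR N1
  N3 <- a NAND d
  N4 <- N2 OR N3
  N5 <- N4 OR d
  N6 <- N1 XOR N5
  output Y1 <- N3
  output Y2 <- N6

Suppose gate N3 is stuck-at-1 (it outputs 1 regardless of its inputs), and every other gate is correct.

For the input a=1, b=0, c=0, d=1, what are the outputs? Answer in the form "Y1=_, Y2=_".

Y1=1, Y2=1

Propagate with N3 forced: N1=0, N2=0, N3=1 [stuck-at-1], N4=1, N5=1, N6=1.
So the outputs are Y1=1, Y2=1. (Without the fault they would be Y1=0, Y2=1.)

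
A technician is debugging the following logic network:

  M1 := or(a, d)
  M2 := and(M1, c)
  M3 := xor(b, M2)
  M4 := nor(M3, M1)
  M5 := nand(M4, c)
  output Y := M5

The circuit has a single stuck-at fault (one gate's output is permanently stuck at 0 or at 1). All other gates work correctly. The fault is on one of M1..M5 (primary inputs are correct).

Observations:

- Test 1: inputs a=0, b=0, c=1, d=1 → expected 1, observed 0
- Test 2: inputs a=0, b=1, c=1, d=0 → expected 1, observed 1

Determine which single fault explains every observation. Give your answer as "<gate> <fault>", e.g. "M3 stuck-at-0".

Fault-free values for test 1 (a=0, b=0, c=1, d=1): M1=1, M2=1, M3=1, M4=0, M5=1, giving Y=1. Observed 0.
Test 1: faults giving observed 0 are {M1 stuck-at-0, M4 stuck-at-1, M5 stuck-at-0}.
Test 2 (a=0, b=1, c=1, d=0): fault-free M1=0, M2=0, M3=1, M4=0, M5=1 → 1; observed 1. Eliminates M4 stuck-at-1, M5 stuck-at-0.
Only M1 stuck-at-0 is consistent with every test.

M1 stuck-at-0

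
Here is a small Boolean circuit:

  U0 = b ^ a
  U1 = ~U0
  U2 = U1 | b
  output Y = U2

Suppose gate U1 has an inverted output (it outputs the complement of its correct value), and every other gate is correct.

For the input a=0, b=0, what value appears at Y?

0

Propagate with U1 forced: U0=0, U1=0 [inverted output], U2=0.
So Y = 0. (Without the fault it would be 1.)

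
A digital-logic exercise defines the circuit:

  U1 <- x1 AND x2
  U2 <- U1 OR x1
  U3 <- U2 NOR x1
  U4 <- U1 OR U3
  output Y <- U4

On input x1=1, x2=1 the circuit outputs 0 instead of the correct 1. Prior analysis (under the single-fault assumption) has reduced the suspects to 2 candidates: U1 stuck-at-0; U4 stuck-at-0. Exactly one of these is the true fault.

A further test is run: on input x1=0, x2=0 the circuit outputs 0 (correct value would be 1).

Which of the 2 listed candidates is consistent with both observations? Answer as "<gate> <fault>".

Evaluate each candidate on input x1=0, x2=0:
  U1 stuck-at-0: U1=0 [stuck-at-0], U2=0, U3=1, U4=1 → 1 — eliminated
  U4 stuck-at-0: U1=0, U2=0, U3=1, U4=0 [stuck-at-0] → 0 — matches
Only U4 stuck-at-0 reproduces the observed 0.

U4 stuck-at-0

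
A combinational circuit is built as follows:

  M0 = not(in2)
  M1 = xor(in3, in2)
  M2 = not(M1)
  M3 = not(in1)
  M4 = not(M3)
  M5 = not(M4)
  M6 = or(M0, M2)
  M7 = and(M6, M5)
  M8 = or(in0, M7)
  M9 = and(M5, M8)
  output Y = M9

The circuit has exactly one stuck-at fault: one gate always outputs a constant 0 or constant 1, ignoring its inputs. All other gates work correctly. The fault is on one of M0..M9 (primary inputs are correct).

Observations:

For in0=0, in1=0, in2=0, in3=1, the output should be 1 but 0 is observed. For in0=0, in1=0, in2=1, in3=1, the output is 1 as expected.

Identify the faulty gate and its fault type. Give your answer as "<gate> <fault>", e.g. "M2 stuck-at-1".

Fault-free values for test 1 (in0=0, in1=0, in2=0, in3=1): M0=1, M1=1, M2=0, M3=1, M4=0, M5=1, M6=1, M7=1, M8=1, M9=1, giving Y=1. Observed 0.
Test 1: faults giving observed 0 are {M0 stuck-at-0, M3 stuck-at-0, M4 stuck-at-1, M5 stuck-at-0, M6 stuck-at-0, M7 stuck-at-0, M8 stuck-at-0, M9 stuck-at-0}.
Test 2 (in0=0, in1=0, in2=1, in3=1): fault-free M0=0, M1=0, M2=1, M3=1, M4=0, M5=1, M6=1, M7=1, M8=1, M9=1 → 1; observed 1. Eliminates M3 stuck-at-0, M4 stuck-at-1, M5 stuck-at-0, M6 stuck-at-0, M7 stuck-at-0, M8 stuck-at-0, M9 stuck-at-0.
Only M0 stuck-at-0 is consistent with every test.

M0 stuck-at-0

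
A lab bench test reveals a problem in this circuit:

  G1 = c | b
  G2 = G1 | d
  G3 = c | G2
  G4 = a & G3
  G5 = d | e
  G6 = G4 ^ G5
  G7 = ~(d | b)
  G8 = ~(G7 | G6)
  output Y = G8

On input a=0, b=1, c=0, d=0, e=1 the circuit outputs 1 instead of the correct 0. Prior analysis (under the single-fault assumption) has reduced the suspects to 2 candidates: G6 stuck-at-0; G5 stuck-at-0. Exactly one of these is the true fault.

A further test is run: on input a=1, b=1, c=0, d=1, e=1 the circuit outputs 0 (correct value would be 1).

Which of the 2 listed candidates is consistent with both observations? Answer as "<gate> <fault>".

G5 stuck-at-0

Evaluate each candidate on input a=1, b=1, c=0, d=1, e=1:
  G6 stuck-at-0: G1=1, G2=1, G3=1, G4=1, G5=1, G6=0 [stuck-at-0], G7=0, G8=1 → 1 — eliminated
  G5 stuck-at-0: G1=1, G2=1, G3=1, G4=1, G5=0 [stuck-at-0], G6=1, G7=0, G8=0 → 0 — matches
Only G5 stuck-at-0 reproduces the observed 0.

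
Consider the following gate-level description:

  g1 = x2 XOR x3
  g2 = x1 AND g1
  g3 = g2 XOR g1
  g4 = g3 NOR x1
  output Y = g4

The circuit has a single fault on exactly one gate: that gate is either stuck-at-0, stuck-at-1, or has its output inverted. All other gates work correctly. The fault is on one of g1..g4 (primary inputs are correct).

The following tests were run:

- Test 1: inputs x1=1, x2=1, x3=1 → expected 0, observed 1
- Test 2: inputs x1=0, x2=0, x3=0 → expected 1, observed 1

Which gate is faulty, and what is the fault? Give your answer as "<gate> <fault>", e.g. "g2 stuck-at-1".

g4 stuck-at-1

Fault-free values for test 1 (x1=1, x2=1, x3=1): g1=0, g2=0, g3=0, g4=0, giving Y=0. Observed 1.
Test 1: faults giving observed 1 are {g4 stuck-at-1, g4 inverted output}.
Test 2 (x1=0, x2=0, x3=0): fault-free g1=0, g2=0, g3=0, g4=1 → 1; observed 1. Eliminates g4 inverted output.
Only g4 stuck-at-1 is consistent with every test.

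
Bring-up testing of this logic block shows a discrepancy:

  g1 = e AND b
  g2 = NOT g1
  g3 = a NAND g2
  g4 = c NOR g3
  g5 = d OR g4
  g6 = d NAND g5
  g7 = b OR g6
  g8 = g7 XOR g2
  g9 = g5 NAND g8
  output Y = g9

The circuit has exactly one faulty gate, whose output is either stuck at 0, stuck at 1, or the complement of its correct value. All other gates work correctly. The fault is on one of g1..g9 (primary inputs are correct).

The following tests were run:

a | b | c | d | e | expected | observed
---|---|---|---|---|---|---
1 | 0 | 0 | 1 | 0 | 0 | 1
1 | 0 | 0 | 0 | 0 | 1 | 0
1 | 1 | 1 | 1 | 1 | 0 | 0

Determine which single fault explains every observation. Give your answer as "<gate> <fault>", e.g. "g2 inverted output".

Fault-free values for test 1 (a=1, b=0, c=0, d=1, e=0): g1=0, g2=1, g3=0, g4=1, g5=1, g6=0, g7=0, g8=1, g9=0, giving Y=0. Observed 1.
Test 1: faults giving observed 1 are {g1 stuck-at-1, g1 inverted output, g2 stuck-at-0, g2 inverted output, g5 stuck-at-0, g5 inverted output, g6 stuck-at-1, g6 inverted output, g7 stuck-at-1, g7 inverted output, g8 stuck-at-0, g8 inverted output, g9 stuck-at-1, g9 inverted output}.
Test 2 (a=1, b=0, c=0, d=0, e=0): fault-free g1=0, g2=1, g3=0, g4=1, g5=1, g6=1, g7=1, g8=0, g9=1 → 1; observed 0. Eliminates g1 stuck-at-1, g1 inverted output, g2 stuck-at-0, g2 inverted output, g5 stuck-at-0, g5 inverted output, g6 stuck-at-1, g7 stuck-at-1, g8 stuck-at-0, g9 stuck-at-1.
Test 3 (a=1, b=1, c=1, d=1, e=1): fault-free g1=1, g2=0, g3=1, g4=0, g5=1, g6=0, g7=1, g8=1, g9=0 → 0; observed 0. Eliminates g7 inverted output, g8 inverted output, g9 inverted output.
Only g6 inverted output is consistent with every test.

g6 inverted output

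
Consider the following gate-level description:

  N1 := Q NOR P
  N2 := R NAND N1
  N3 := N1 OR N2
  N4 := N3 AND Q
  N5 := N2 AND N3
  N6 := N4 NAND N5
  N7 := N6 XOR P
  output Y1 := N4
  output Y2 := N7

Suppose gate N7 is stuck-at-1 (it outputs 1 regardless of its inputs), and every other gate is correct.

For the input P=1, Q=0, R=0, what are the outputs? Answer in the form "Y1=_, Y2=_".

Y1=0, Y2=1

Propagate with N7 forced: N1=0, N2=1, N3=1, N4=0, N5=1, N6=1, N7=1 [stuck-at-1].
So the outputs are Y1=0, Y2=1. (Without the fault they would be Y1=0, Y2=0.)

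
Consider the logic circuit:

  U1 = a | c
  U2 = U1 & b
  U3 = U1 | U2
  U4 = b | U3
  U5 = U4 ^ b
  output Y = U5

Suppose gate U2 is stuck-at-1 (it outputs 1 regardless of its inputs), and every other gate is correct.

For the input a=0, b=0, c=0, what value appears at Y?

Propagate with U2 forced: U1=0, U2=1 [stuck-at-1], U3=1, U4=1, U5=1.
So Y = 1. (Without the fault it would be 0.)

1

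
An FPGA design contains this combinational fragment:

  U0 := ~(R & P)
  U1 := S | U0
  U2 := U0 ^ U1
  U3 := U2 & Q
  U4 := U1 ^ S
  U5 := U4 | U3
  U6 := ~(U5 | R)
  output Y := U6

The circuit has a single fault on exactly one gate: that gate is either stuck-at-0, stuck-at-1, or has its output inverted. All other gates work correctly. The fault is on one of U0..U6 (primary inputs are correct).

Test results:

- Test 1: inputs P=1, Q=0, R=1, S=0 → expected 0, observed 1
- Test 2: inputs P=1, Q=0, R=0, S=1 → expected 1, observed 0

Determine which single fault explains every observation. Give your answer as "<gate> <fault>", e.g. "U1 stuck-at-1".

Fault-free values for test 1 (P=1, Q=0, R=1, S=0): U0=0, U1=0, U2=0, U3=0, U4=0, U5=0, U6=0, giving Y=0. Observed 1.
Test 1: faults giving observed 1 are {U6 stuck-at-1, U6 inverted output}.
Test 2 (P=1, Q=0, R=0, S=1): fault-free U0=1, U1=1, U2=0, U3=0, U4=0, U5=0, U6=1 → 1; observed 0. Eliminates U6 stuck-at-1.
Only U6 inverted output is consistent with every test.

U6 inverted output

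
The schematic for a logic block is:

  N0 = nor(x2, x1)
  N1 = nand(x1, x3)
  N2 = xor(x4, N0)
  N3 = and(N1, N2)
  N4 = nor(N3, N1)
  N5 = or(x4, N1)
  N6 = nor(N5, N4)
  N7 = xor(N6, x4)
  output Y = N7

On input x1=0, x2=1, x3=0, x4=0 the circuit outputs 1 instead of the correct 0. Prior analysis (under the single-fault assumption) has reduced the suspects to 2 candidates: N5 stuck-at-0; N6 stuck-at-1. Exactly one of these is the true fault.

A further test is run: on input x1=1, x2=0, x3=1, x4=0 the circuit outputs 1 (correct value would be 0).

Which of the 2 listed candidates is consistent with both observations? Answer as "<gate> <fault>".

Evaluate each candidate on input x1=1, x2=0, x3=1, x4=0:
  N5 stuck-at-0: N0=0, N1=0, N2=0, N3=0, N4=1, N5=0 [stuck-at-0], N6=0, N7=0 → 0 — eliminated
  N6 stuck-at-1: N0=0, N1=0, N2=0, N3=0, N4=1, N5=0, N6=1 [stuck-at-1], N7=1 → 1 — matches
Only N6 stuck-at-1 reproduces the observed 1.

N6 stuck-at-1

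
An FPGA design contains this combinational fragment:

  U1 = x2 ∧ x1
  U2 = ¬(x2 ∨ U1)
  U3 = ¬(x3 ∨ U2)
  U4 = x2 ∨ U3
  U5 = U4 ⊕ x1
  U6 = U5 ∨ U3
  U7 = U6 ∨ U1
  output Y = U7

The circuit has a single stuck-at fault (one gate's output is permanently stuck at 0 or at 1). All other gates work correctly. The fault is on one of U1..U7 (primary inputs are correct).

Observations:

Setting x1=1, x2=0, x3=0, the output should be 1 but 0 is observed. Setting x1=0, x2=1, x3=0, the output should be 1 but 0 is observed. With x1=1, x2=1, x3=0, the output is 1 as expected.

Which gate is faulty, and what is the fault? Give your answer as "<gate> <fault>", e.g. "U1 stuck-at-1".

Fault-free values for test 1 (x1=1, x2=0, x3=0): U1=0, U2=1, U3=0, U4=0, U5=1, U6=1, U7=1, giving Y=1. Observed 0.
Test 1: faults giving observed 0 are {U4 stuck-at-1, U5 stuck-at-0, U6 stuck-at-0, U7 stuck-at-0}.
Test 2 (x1=0, x2=1, x3=0): fault-free U1=0, U2=0, U3=1, U4=1, U5=1, U6=1, U7=1 → 1; observed 0. Eliminates U4 stuck-at-1, U5 stuck-at-0.
Test 3 (x1=1, x2=1, x3=0): fault-free U1=1, U2=0, U3=1, U4=1, U5=0, U6=1, U7=1 → 1; observed 1. Eliminates U7 stuck-at-0.
Only U6 stuck-at-0 is consistent with every test.

U6 stuck-at-0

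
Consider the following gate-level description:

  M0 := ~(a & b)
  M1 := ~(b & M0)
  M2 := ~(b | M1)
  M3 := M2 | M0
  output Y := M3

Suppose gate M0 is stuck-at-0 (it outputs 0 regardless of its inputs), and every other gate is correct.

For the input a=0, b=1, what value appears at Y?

Propagate with M0 forced: M0=0 [stuck-at-0], M1=1, M2=0, M3=0.
So Y = 0. (Without the fault it would be 1.)

0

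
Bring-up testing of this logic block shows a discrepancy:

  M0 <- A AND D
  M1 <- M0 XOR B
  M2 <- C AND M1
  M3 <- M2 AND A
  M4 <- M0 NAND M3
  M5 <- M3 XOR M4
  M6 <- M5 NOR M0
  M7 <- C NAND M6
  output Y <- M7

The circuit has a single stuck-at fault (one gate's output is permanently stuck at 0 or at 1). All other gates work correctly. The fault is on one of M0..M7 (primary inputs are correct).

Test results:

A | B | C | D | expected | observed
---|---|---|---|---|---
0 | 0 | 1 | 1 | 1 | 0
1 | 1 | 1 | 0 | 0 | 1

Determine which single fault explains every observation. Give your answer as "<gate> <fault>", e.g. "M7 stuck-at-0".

M4 stuck-at-0

Fault-free values for test 1 (A=0, B=0, C=1, D=1): M0=0, M1=0, M2=0, M3=0, M4=1, M5=1, M6=0, M7=1, giving Y=1. Observed 0.
Test 1: faults giving observed 0 are {M3 stuck-at-1, M4 stuck-at-0, M5 stuck-at-0, M6 stuck-at-1, M7 stuck-at-0}.
Test 2 (A=1, B=1, C=1, D=0): fault-free M0=0, M1=1, M2=1, M3=1, M4=1, M5=0, M6=1, M7=0 → 0; observed 1. Eliminates M3 stuck-at-1, M5 stuck-at-0, M6 stuck-at-1, M7 stuck-at-0.
Only M4 stuck-at-0 is consistent with every test.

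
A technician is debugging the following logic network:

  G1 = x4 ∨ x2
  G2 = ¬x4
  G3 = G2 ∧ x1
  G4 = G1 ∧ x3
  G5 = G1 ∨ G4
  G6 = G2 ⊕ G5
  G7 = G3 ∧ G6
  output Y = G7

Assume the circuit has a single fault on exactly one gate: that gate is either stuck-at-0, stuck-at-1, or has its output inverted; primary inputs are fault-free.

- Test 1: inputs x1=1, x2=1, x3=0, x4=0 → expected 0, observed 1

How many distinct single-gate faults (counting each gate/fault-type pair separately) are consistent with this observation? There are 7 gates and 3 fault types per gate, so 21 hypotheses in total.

8

Fault-free: G1=1, G2=1, G3=1, G4=0, G5=1, G6=0, G7=0 → 0. Observed 1.
  G1: stuck-at-0, inverted output ✓; others ✗
  G2: none of the 3 fault types match ✗
  G3: none of the 3 fault types match ✗
  G4: none of the 3 fault types match ✗
  G5: stuck-at-0, inverted output ✓; others ✗
  G6: stuck-at-1, inverted output ✓; others ✗
  G7: stuck-at-1, inverted output ✓; others ✗
Consistent faults: {G1 stuck-at-0, G1 inverted output, G5 stuck-at-0, G5 inverted output, G6 stuck-at-1, G6 inverted output, G7 stuck-at-1, G7 inverted output} — 8 in all.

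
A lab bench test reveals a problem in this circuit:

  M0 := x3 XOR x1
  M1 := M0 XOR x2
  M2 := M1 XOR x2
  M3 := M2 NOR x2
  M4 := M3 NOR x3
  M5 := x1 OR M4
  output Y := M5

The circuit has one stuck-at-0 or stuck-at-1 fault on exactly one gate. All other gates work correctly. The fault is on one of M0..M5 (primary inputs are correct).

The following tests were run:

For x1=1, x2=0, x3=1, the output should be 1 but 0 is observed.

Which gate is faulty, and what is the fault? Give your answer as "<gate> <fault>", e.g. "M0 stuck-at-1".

M5 stuck-at-0

Fault-free values for test 1 (x1=1, x2=0, x3=1): M0=0, M1=0, M2=0, M3=1, M4=0, M5=1, giving Y=1. Observed 0.
Test 1: faults giving observed 0 are {M5 stuck-at-0}.
Only M5 stuck-at-0 is consistent with every test.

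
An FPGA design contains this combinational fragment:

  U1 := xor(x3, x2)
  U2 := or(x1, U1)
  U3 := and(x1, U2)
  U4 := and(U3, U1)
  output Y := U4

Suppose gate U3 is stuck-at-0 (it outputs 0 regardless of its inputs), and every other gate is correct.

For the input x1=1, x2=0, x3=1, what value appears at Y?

0

Propagate with U3 forced: U1=1, U2=1, U3=0 [stuck-at-0], U4=0.
So Y = 0. (Without the fault it would be 1.)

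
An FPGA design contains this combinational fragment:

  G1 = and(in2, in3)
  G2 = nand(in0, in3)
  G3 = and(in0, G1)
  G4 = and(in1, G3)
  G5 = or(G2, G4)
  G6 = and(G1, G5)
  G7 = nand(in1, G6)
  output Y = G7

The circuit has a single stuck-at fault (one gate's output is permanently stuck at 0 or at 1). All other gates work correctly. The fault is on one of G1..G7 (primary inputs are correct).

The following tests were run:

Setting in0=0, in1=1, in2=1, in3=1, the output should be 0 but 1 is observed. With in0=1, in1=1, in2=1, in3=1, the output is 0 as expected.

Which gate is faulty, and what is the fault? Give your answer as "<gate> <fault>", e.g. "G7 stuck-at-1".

G2 stuck-at-0

Fault-free values for test 1 (in0=0, in1=1, in2=1, in3=1): G1=1, G2=1, G3=0, G4=0, G5=1, G6=1, G7=0, giving Y=0. Observed 1.
Test 1: faults giving observed 1 are {G1 stuck-at-0, G2 stuck-at-0, G5 stuck-at-0, G6 stuck-at-0, G7 stuck-at-1}.
Test 2 (in0=1, in1=1, in2=1, in3=1): fault-free G1=1, G2=0, G3=1, G4=1, G5=1, G6=1, G7=0 → 0; observed 0. Eliminates G1 stuck-at-0, G5 stuck-at-0, G6 stuck-at-0, G7 stuck-at-1.
Only G2 stuck-at-0 is consistent with every test.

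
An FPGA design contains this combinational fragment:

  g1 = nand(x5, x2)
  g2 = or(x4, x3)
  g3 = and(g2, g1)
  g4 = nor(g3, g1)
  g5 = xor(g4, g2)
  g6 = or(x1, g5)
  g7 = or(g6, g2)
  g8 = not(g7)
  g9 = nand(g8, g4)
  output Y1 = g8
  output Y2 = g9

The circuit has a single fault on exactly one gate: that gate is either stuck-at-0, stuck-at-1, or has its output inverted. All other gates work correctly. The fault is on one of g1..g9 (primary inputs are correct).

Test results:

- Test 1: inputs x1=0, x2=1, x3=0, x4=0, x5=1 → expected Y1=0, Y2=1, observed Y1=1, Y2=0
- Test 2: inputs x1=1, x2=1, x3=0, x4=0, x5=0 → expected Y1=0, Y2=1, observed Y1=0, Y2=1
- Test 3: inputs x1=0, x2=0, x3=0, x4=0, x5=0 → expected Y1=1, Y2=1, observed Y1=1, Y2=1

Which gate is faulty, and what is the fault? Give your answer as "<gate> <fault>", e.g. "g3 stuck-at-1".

Fault-free values for test 1 (x1=0, x2=1, x3=0, x4=0, x5=1): g1=0, g2=0, g3=0, g4=1, g5=1, g6=1, g7=1, g8=0, g9=1, giving Y1=0, Y2=1. Observed Y1=1, Y2=0.
Test 1: faults giving observed Y1=1, Y2=0 are {g5 stuck-at-0, g5 inverted output, g6 stuck-at-0, g6 inverted output, g7 stuck-at-0, g7 inverted output, g8 stuck-at-1, g8 inverted output}.
Test 2 (x1=1, x2=1, x3=0, x4=0, x5=0): fault-free g1=1, g2=0, g3=0, g4=0, g5=0, g6=1, g7=1, g8=0, g9=1 → Y1=0, Y2=1; observed Y1=0, Y2=1. Eliminates g6 stuck-at-0, g6 inverted output, g7 stuck-at-0, g7 inverted output, g8 stuck-at-1, g8 inverted output.
Test 3 (x1=0, x2=0, x3=0, x4=0, x5=0): fault-free g1=1, g2=0, g3=0, g4=0, g5=0, g6=0, g7=0, g8=1, g9=1 → Y1=1, Y2=1; observed Y1=1, Y2=1. Eliminates g5 inverted output.
Only g5 stuck-at-0 is consistent with every test.

g5 stuck-at-0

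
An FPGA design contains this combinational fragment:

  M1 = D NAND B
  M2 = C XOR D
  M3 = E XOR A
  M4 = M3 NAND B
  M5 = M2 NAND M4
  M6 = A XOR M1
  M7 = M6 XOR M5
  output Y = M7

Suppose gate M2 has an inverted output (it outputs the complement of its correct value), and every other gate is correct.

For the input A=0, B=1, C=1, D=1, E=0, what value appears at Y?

Propagate with M2 forced: M1=0, M2=1 [inverted output], M3=0, M4=1, M5=0, M6=0, M7=0.
So Y = 0. (Without the fault it would be 1.)

0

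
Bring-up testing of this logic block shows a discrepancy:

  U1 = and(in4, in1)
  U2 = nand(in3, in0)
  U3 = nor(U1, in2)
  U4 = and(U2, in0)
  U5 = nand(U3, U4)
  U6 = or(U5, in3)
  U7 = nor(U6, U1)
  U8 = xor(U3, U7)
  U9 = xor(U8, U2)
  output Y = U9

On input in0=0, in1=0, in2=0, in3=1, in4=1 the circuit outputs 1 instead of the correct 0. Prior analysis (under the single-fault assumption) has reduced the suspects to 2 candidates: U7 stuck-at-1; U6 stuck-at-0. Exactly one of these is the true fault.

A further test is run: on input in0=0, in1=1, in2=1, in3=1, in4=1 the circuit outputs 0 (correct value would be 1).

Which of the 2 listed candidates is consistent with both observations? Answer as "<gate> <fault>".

U7 stuck-at-1

Evaluate each candidate on input in0=0, in1=1, in2=1, in3=1, in4=1:
  U7 stuck-at-1: U1=1, U2=1, U3=0, U4=0, U5=1, U6=1, U7=1 [stuck-at-1], U8=1, U9=0 → 0 — matches
  U6 stuck-at-0: U1=1, U2=1, U3=0, U4=0, U5=1, U6=0 [stuck-at-0], U7=0, U8=0, U9=1 → 1 — eliminated
Only U7 stuck-at-1 reproduces the observed 0.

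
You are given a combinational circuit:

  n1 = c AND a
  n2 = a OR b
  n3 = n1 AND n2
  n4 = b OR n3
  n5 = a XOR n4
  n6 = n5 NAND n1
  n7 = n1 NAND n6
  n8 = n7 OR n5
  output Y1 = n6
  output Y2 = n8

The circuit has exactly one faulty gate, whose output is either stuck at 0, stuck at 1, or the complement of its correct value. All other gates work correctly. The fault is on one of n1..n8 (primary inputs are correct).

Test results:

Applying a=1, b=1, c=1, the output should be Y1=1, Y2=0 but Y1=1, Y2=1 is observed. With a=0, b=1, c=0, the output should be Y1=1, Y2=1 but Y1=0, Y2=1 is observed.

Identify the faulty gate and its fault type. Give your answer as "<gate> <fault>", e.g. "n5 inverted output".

n1 inverted output

Fault-free values for test 1 (a=1, b=1, c=1): n1=1, n2=1, n3=1, n4=1, n5=0, n6=1, n7=0, n8=0, giving Y1=1, Y2=0. Observed Y1=1, Y2=1.
Test 1: faults giving observed Y1=1, Y2=1 are {n1 stuck-at-0, n1 inverted output, n7 stuck-at-1, n7 inverted output, n8 stuck-at-1, n8 inverted output}.
Test 2 (a=0, b=1, c=0): fault-free n1=0, n2=1, n3=0, n4=1, n5=1, n6=1, n7=1, n8=1 → Y1=1, Y2=1; observed Y1=0, Y2=1. Eliminates n1 stuck-at-0, n7 stuck-at-1, n7 inverted output, n8 stuck-at-1, n8 inverted output.
Only n1 inverted output is consistent with every test.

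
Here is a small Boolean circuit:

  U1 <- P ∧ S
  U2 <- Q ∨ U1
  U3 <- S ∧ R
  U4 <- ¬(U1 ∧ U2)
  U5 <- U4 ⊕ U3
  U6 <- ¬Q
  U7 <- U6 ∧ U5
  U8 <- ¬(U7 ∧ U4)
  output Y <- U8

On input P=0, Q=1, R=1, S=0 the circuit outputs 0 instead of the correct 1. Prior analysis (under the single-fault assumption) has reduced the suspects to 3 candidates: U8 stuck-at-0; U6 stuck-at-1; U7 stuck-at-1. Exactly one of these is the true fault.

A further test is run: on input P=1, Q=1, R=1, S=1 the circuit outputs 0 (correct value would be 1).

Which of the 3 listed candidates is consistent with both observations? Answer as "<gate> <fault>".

Evaluate each candidate on input P=1, Q=1, R=1, S=1:
  U8 stuck-at-0: U1=1, U2=1, U3=1, U4=0, U5=1, U6=0, U7=0, U8=0 [stuck-at-0] → 0 — matches
  U6 stuck-at-1: U1=1, U2=1, U3=1, U4=0, U5=1, U6=1 [stuck-at-1], U7=1, U8=1 → 1 — eliminated
  U7 stuck-at-1: U1=1, U2=1, U3=1, U4=0, U5=1, U6=0, U7=1 [stuck-at-1], U8=1 → 1 — eliminated
Only U8 stuck-at-0 reproduces the observed 0.

U8 stuck-at-0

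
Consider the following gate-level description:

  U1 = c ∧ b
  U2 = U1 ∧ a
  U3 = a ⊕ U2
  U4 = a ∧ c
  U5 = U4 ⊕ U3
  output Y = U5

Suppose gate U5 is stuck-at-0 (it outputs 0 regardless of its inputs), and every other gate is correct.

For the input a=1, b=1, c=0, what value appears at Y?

Propagate with U5 forced: U1=0, U2=0, U3=1, U4=0, U5=0 [stuck-at-0].
So Y = 0. (Without the fault it would be 1.)

0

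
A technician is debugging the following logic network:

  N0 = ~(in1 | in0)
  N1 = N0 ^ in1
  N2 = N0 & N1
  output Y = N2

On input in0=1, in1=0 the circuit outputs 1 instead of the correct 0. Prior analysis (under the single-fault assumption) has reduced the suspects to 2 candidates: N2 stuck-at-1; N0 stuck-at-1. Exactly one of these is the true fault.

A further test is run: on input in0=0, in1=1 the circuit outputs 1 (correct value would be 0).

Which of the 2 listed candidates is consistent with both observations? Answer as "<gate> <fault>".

Evaluate each candidate on input in0=0, in1=1:
  N2 stuck-at-1: N0=0, N1=1, N2=1 [stuck-at-1] → 1 — matches
  N0 stuck-at-1: N0=1 [stuck-at-1], N1=0, N2=0 → 0 — eliminated
Only N2 stuck-at-1 reproduces the observed 1.

N2 stuck-at-1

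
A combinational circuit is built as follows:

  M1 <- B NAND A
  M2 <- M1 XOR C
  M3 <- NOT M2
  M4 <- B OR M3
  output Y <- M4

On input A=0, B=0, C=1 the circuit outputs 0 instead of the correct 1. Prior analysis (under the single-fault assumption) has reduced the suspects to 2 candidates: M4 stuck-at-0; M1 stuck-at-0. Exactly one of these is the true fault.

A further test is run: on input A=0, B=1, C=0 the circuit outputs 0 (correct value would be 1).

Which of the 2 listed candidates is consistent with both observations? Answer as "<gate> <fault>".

Evaluate each candidate on input A=0, B=1, C=0:
  M4 stuck-at-0: M1=1, M2=1, M3=0, M4=0 [stuck-at-0] → 0 — matches
  M1 stuck-at-0: M1=0 [stuck-at-0], M2=0, M3=1, M4=1 → 1 — eliminated
Only M4 stuck-at-0 reproduces the observed 0.

M4 stuck-at-0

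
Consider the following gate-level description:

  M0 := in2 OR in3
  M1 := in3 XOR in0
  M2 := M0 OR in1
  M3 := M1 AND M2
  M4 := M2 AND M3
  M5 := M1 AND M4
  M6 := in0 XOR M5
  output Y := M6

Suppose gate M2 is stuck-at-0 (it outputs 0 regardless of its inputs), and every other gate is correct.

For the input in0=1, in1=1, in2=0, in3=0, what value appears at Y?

Propagate with M2 forced: M0=0, M1=1, M2=0 [stuck-at-0], M3=0, M4=0, M5=0, M6=1.
So Y = 1. (Without the fault it would be 0.)

1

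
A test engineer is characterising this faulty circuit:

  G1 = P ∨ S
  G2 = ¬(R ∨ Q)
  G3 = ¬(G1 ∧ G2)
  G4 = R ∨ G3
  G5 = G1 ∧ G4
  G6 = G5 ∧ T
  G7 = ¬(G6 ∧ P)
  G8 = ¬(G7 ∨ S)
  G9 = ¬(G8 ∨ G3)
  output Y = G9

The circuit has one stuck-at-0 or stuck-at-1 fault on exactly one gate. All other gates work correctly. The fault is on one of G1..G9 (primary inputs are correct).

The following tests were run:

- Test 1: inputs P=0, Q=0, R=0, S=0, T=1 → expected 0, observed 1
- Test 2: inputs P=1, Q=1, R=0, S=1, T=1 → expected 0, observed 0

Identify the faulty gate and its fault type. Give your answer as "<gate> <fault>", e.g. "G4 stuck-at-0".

G1 stuck-at-1

Fault-free values for test 1 (P=0, Q=0, R=0, S=0, T=1): G1=0, G2=1, G3=1, G4=1, G5=0, G6=0, G7=1, G8=0, G9=0, giving Y=0. Observed 1.
Test 1: faults giving observed 1 are {G1 stuck-at-1, G3 stuck-at-0, G9 stuck-at-1}.
Test 2 (P=1, Q=1, R=0, S=1, T=1): fault-free G1=1, G2=0, G3=1, G4=1, G5=1, G6=1, G7=0, G8=0, G9=0 → 0; observed 0. Eliminates G3 stuck-at-0, G9 stuck-at-1.
Only G1 stuck-at-1 is consistent with every test.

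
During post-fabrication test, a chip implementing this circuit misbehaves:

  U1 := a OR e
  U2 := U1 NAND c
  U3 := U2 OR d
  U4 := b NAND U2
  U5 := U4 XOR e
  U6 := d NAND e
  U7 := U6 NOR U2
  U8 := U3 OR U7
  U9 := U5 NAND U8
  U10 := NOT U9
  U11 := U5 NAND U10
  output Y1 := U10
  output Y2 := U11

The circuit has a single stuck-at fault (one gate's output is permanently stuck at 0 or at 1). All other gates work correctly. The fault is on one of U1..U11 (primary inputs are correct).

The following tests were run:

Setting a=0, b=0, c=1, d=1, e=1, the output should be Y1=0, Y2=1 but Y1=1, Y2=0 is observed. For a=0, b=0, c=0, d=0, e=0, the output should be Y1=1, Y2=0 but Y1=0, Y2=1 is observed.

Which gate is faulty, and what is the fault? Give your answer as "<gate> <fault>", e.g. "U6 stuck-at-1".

Fault-free values for test 1 (a=0, b=0, c=1, d=1, e=1): U1=1, U2=0, U3=1, U4=1, U5=0, U6=0, U7=1, U8=1, U9=1, U10=0, U11=1, giving Y1=0, Y2=1. Observed Y1=1, Y2=0.
Test 1: faults giving observed Y1=1, Y2=0 are {U4 stuck-at-0, U5 stuck-at-1}.
Test 2 (a=0, b=0, c=0, d=0, e=0): fault-free U1=0, U2=1, U3=1, U4=1, U5=1, U6=1, U7=0, U8=1, U9=0, U10=1, U11=0 → Y1=1, Y2=0; observed Y1=0, Y2=1. Eliminates U5 stuck-at-1.
Only U4 stuck-at-0 is consistent with every test.

U4 stuck-at-0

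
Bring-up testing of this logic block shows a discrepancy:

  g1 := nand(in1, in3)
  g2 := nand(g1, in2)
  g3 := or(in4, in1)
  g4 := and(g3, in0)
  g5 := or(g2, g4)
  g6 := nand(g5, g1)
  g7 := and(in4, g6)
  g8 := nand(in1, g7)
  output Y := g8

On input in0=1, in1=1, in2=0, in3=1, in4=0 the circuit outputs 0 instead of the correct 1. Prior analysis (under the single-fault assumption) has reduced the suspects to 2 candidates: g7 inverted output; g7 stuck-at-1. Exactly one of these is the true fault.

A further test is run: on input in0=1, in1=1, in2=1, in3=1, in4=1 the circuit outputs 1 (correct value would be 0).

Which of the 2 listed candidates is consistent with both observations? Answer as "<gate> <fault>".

Evaluate each candidate on input in0=1, in1=1, in2=1, in3=1, in4=1:
  g7 inverted output: g1=0, g2=1, g3=1, g4=1, g5=1, g6=1, g7=0 [inverted output], g8=1 → 1 — matches
  g7 stuck-at-1: g1=0, g2=1, g3=1, g4=1, g5=1, g6=1, g7=1 [stuck-at-1], g8=0 → 0 — eliminated
Only g7 inverted output reproduces the observed 1.

g7 inverted output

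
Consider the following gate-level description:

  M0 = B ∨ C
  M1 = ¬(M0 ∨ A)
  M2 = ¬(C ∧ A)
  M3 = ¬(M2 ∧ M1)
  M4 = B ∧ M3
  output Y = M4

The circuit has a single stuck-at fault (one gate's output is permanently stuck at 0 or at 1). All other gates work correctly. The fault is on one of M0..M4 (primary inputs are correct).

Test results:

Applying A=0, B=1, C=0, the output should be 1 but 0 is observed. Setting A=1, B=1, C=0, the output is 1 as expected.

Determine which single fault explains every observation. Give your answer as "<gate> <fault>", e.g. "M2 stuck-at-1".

Fault-free values for test 1 (A=0, B=1, C=0): M0=1, M1=0, M2=1, M3=1, M4=1, giving Y=1. Observed 0.
Test 1: faults giving observed 0 are {M0 stuck-at-0, M1 stuck-at-1, M3 stuck-at-0, M4 stuck-at-0}.
Test 2 (A=1, B=1, C=0): fault-free M0=1, M1=0, M2=1, M3=1, M4=1 → 1; observed 1. Eliminates M1 stuck-at-1, M3 stuck-at-0, M4 stuck-at-0.
Only M0 stuck-at-0 is consistent with every test.

M0 stuck-at-0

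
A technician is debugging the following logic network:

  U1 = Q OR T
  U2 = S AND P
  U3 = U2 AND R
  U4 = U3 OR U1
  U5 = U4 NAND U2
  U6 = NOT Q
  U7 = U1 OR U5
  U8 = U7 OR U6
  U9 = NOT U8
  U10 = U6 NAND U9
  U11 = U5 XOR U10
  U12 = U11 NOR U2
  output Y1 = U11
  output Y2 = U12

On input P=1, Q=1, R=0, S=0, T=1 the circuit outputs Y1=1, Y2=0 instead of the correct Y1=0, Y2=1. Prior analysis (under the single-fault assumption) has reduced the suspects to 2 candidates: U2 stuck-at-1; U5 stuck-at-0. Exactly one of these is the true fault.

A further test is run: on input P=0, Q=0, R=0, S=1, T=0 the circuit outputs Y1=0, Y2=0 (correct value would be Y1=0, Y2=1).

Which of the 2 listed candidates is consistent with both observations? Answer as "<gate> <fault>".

Evaluate each candidate on input P=0, Q=0, R=0, S=1, T=0:
  U2 stuck-at-1: U1=0, U2=1 [stuck-at-1], U3=0, U4=0, U5=1, U6=1, U7=1, U8=1, U9=0, U10=1, U11=0, U12=0 → Y1=0, Y2=0 — matches
  U5 stuck-at-0: U1=0, U2=0, U3=0, U4=0, U5=0 [stuck-at-0], U6=1, U7=0, U8=1, U9=0, U10=1, U11=1, U12=0 → Y1=1, Y2=0 — eliminated
Only U2 stuck-at-1 reproduces the observed Y1=0, Y2=0.

U2 stuck-at-1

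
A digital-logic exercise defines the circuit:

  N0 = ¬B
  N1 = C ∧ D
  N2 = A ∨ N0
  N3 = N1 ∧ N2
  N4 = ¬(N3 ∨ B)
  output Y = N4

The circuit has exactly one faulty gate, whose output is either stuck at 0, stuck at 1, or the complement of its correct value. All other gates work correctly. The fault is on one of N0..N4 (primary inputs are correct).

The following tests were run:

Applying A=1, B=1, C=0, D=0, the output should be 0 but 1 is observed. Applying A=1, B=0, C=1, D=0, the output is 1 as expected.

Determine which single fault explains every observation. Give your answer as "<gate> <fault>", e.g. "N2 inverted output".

Fault-free values for test 1 (A=1, B=1, C=0, D=0): N0=0, N1=0, N2=1, N3=0, N4=0, giving Y=0. Observed 1.
Test 1: faults giving observed 1 are {N4 stuck-at-1, N4 inverted output}.
Test 2 (A=1, B=0, C=1, D=0): fault-free N0=1, N1=0, N2=1, N3=0, N4=1 → 1; observed 1. Eliminates N4 inverted output.
Only N4 stuck-at-1 is consistent with every test.

N4 stuck-at-1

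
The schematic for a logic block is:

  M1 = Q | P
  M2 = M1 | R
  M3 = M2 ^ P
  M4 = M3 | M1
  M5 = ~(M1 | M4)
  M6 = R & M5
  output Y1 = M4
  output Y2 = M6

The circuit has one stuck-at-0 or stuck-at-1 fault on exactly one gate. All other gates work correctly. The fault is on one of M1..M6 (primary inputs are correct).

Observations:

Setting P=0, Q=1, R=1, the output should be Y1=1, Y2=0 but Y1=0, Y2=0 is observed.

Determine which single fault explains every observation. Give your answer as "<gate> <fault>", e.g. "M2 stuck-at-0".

Fault-free values for test 1 (P=0, Q=1, R=1): M1=1, M2=1, M3=1, M4=1, M5=0, M6=0, giving Y1=1, Y2=0. Observed Y1=0, Y2=0.
Test 1: faults giving observed Y1=0, Y2=0 are {M4 stuck-at-0}.
Only M4 stuck-at-0 is consistent with every test.

M4 stuck-at-0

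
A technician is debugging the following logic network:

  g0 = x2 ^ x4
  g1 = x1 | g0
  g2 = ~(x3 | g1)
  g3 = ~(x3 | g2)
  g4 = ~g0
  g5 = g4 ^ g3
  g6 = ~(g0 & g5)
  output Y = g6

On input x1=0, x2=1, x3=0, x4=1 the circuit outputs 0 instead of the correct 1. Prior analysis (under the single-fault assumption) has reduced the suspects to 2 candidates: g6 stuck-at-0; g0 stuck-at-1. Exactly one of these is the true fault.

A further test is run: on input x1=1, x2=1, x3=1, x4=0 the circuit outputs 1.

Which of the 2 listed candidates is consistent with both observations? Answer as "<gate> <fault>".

Evaluate each candidate on input x1=1, x2=1, x3=1, x4=0:
  g6 stuck-at-0: g0=1, g1=1, g2=0, g3=0, g4=0, g5=0, g6=0 [stuck-at-0] → 0 — eliminated
  g0 stuck-at-1: g0=1 [stuck-at-1], g1=1, g2=0, g3=0, g4=0, g5=0, g6=1 → 1 — matches
Only g0 stuck-at-1 reproduces the observed 1.

g0 stuck-at-1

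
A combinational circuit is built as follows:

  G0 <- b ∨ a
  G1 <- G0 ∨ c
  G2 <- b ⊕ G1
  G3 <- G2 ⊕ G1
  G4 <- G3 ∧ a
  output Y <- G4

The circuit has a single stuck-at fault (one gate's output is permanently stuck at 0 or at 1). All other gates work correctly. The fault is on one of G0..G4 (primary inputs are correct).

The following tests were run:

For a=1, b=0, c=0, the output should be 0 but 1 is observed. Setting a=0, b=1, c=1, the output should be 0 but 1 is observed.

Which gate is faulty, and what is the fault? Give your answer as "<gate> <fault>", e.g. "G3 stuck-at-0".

G4 stuck-at-1

Fault-free values for test 1 (a=1, b=0, c=0): G0=1, G1=1, G2=1, G3=0, G4=0, giving Y=0. Observed 1.
Test 1: faults giving observed 1 are {G2 stuck-at-0, G3 stuck-at-1, G4 stuck-at-1}.
Test 2 (a=0, b=1, c=1): fault-free G0=1, G1=1, G2=0, G3=1, G4=0 → 0; observed 1. Eliminates G2 stuck-at-0, G3 stuck-at-1.
Only G4 stuck-at-1 is consistent with every test.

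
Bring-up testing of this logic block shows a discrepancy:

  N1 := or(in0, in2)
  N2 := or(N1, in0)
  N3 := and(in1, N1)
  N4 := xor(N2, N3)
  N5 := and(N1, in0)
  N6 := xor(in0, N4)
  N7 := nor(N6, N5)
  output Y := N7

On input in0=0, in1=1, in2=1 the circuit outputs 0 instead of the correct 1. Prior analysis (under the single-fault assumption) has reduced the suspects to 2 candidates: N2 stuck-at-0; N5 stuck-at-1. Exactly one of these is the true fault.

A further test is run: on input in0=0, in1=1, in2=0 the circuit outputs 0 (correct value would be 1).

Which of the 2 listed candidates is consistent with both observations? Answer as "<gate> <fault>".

N5 stuck-at-1

Evaluate each candidate on input in0=0, in1=1, in2=0:
  N2 stuck-at-0: N1=0, N2=0 [stuck-at-0], N3=0, N4=0, N5=0, N6=0, N7=1 → 1 — eliminated
  N5 stuck-at-1: N1=0, N2=0, N3=0, N4=0, N5=1 [stuck-at-1], N6=0, N7=0 → 0 — matches
Only N5 stuck-at-1 reproduces the observed 0.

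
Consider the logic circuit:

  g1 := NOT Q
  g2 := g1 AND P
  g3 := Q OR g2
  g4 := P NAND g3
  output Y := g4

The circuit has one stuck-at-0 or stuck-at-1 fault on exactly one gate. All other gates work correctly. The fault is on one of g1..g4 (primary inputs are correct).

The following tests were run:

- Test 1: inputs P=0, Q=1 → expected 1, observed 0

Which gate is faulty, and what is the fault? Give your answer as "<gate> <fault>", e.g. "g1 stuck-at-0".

Fault-free values for test 1 (P=0, Q=1): g1=0, g2=0, g3=1, g4=1, giving Y=1. Observed 0.
Test 1: faults giving observed 0 are {g4 stuck-at-0}.
Only g4 stuck-at-0 is consistent with every test.

g4 stuck-at-0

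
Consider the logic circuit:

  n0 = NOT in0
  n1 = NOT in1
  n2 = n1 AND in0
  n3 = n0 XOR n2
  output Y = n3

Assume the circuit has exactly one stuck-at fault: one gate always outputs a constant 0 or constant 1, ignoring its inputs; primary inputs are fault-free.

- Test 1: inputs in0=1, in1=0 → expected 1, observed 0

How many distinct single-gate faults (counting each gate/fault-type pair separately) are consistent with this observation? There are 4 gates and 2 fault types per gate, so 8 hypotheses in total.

4

Fault-free: n0=0, n1=1, n2=1, n3=1 → 1. Observed 0.
  n0 stuck-at-0: output 1 ✗
  n0 stuck-at-1: output 0 ✓
  n1 stuck-at-0: output 0 ✓
  n1 stuck-at-1: output 1 ✗
  n2 stuck-at-0: output 0 ✓
  n2 stuck-at-1: output 1 ✗
  n3 stuck-at-0: output 0 ✓
  n3 stuck-at-1: output 1 ✗
Consistent faults: {n0 stuck-at-1, n1 stuck-at-0, n2 stuck-at-0, n3 stuck-at-0} — 4 in all.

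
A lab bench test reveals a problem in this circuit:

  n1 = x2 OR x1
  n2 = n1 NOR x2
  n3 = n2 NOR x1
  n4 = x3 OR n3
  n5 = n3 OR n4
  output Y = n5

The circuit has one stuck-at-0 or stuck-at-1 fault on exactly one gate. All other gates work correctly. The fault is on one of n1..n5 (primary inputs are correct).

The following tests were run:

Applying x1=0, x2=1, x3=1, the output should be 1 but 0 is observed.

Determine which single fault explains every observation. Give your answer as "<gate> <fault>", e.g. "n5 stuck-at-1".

n5 stuck-at-0

Fault-free values for test 1 (x1=0, x2=1, x3=1): n1=1, n2=0, n3=1, n4=1, n5=1, giving Y=1. Observed 0.
Test 1: faults giving observed 0 are {n5 stuck-at-0}.
Only n5 stuck-at-0 is consistent with every test.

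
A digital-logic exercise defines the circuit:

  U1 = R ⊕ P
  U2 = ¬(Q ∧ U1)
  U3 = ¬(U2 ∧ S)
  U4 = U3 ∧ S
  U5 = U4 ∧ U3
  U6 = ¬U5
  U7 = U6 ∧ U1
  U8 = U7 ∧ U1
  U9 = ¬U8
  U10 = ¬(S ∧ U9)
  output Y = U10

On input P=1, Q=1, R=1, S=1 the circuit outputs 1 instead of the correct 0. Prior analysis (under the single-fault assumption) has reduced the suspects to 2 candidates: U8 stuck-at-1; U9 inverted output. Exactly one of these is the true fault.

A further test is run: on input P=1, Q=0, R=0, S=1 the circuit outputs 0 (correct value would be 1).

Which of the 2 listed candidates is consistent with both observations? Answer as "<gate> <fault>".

U9 inverted output

Evaluate each candidate on input P=1, Q=0, R=0, S=1:
  U8 stuck-at-1: U1=1, U2=1, U3=0, U4=0, U5=0, U6=1, U7=1, U8=1 [stuck-at-1], U9=0, U10=1 → 1 — eliminated
  U9 inverted output: U1=1, U2=1, U3=0, U4=0, U5=0, U6=1, U7=1, U8=1, U9=1 [inverted output], U10=0 → 0 — matches
Only U9 inverted output reproduces the observed 0.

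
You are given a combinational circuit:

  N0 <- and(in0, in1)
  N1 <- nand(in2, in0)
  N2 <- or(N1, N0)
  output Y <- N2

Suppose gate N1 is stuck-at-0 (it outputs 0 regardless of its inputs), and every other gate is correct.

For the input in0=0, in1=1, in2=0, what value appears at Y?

Propagate with N1 forced: N0=0, N1=0 [stuck-at-0], N2=0.
So Y = 0. (Without the fault it would be 1.)

0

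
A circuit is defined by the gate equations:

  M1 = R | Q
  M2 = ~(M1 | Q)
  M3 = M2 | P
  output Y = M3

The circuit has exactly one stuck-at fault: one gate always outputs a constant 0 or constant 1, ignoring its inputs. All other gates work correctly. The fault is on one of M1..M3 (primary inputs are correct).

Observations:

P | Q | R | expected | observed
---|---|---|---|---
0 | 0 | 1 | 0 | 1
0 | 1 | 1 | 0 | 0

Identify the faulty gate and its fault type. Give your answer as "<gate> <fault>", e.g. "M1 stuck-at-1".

M1 stuck-at-0

Fault-free values for test 1 (P=0, Q=0, R=1): M1=1, M2=0, M3=0, giving Y=0. Observed 1.
Test 1: faults giving observed 1 are {M1 stuck-at-0, M2 stuck-at-1, M3 stuck-at-1}.
Test 2 (P=0, Q=1, R=1): fault-free M1=1, M2=0, M3=0 → 0; observed 0. Eliminates M2 stuck-at-1, M3 stuck-at-1.
Only M1 stuck-at-0 is consistent with every test.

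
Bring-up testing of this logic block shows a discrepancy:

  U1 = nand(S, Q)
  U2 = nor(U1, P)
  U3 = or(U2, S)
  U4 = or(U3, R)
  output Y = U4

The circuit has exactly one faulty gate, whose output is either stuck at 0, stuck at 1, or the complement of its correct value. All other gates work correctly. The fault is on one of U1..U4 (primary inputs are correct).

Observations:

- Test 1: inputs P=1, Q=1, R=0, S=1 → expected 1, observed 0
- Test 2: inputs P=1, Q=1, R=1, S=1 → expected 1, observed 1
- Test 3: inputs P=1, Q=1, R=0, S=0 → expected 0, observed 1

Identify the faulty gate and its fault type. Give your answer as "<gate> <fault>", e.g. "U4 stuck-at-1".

U3 inverted output

Fault-free values for test 1 (P=1, Q=1, R=0, S=1): U1=0, U2=0, U3=1, U4=1, giving Y=1. Observed 0.
Test 1: faults giving observed 0 are {U3 stuck-at-0, U3 inverted output, U4 stuck-at-0, U4 inverted output}.
Test 2 (P=1, Q=1, R=1, S=1): fault-free U1=0, U2=0, U3=1, U4=1 → 1; observed 1. Eliminates U4 stuck-at-0, U4 inverted output.
Test 3 (P=1, Q=1, R=0, S=0): fault-free U1=1, U2=0, U3=0, U4=0 → 0; observed 1. Eliminates U3 stuck-at-0.
Only U3 inverted output is consistent with every test.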